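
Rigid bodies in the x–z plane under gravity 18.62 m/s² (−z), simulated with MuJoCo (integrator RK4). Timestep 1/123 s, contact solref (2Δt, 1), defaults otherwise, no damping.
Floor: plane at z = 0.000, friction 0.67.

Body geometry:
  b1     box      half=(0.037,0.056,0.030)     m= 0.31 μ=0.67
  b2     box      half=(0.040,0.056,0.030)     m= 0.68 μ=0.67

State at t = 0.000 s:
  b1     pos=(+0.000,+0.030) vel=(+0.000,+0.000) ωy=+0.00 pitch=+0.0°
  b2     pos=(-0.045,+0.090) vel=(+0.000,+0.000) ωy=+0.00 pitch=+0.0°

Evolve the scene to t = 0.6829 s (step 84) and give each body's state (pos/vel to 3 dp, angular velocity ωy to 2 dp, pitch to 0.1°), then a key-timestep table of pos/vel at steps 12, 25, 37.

State at t = 0.6829 s:
  b1     pos=(+0.000,+0.030) vel=(+0.000,+0.000) ωy=+0.00 pitch=+0.0°
  b2     pos=(-0.083,+0.040) vel=(+0.000,+0.000) ωy=+0.00 pitch=-90.0°

Key-timestep trajectory:
   step    t(s)  b1.x    b1.z    b1.vx   b1.vz   b2.x    b2.z    b2.vx   b2.vz 
     12  0.0976   +0.000  +0.030  +0.002  +0.001   -0.058  +0.082  -0.291  -0.255
     25  0.2033   +0.000  +0.030  +0.000  +0.000   -0.090  +0.041  -0.032  +0.147
     37  0.3008   +0.000  +0.030  +0.000  +0.000   -0.082  +0.039  -0.107  -0.035


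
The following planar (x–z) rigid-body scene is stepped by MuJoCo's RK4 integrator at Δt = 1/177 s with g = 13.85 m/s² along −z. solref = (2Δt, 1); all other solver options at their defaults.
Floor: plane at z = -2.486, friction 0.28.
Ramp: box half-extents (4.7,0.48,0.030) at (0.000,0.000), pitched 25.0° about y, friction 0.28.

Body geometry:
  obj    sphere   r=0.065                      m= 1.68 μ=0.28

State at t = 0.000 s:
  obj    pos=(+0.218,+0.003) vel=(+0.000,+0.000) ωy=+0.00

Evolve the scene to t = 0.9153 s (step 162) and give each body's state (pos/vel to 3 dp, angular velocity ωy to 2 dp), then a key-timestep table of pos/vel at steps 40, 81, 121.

State at t = 0.9153 s:
  obj    pos=(+1.805,-0.737) vel=(+3.468,-1.617) ωy=+58.86

Key-timestep trajectory:
   step    t(s)  obj.x    obj.z    obj.vx   obj.vz 
     40  0.2260   +0.315  -0.042  +0.857  -0.399
     81  0.4576   +0.615  -0.182  +1.734  -0.809
    121  0.6836   +1.104  -0.410  +2.591  -1.208


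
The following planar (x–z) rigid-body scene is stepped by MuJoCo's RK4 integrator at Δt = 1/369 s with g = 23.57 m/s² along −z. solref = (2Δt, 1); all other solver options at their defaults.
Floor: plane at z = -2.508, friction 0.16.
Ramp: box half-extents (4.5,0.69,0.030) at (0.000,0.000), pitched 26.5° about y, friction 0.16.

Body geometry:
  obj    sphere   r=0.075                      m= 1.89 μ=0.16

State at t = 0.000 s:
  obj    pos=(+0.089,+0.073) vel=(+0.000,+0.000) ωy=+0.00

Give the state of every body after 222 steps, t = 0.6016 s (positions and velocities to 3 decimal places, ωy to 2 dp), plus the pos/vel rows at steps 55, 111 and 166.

State at t = 0.6016 s:
  obj    pos=(+1.306,-0.534) vel=(+4.045,-2.017) ωy=+60.24

Key-timestep trajectory:
   step    t(s)  obj.x    obj.z    obj.vx   obj.vz 
     55  0.1491   +0.164  +0.036  +1.002  -0.500
    111  0.3008   +0.393  -0.079  +2.023  -1.008
    166  0.4499   +0.769  -0.266  +3.025  -1.508


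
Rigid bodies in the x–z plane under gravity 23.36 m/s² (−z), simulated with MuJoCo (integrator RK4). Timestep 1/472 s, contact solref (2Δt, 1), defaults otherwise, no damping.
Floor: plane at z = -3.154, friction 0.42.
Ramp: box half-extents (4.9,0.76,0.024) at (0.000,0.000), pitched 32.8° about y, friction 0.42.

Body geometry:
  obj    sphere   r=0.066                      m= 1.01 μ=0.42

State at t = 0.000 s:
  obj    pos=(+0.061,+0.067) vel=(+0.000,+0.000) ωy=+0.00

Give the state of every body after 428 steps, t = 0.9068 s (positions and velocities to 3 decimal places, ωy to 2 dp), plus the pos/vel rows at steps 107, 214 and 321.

State at t = 0.9068 s:
  obj    pos=(+3.185,-1.946) vel=(+6.889,-4.440) ωy=+124.17

Key-timestep trajectory:
   step    t(s)  obj.x    obj.z    obj.vx   obj.vz 
    107  0.2267   +0.257  -0.058  +1.722  -1.110
    214  0.4534   +0.842  -0.436  +3.445  -2.220
    321  0.6801   +1.818  -1.065  +5.167  -3.330


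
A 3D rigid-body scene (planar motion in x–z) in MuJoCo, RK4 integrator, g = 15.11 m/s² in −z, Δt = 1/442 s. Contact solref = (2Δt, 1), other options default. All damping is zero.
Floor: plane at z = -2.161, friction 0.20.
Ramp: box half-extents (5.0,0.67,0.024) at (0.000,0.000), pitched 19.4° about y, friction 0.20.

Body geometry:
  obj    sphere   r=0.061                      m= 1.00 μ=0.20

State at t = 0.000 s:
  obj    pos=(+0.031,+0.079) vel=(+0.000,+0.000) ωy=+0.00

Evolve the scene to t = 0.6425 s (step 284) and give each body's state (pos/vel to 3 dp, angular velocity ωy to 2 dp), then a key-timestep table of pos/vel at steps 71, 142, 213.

State at t = 0.6425 s:
  obj    pos=(+0.729,-0.167) vel=(+2.173,-0.765) ωy=+37.76

Key-timestep trajectory:
   step    t(s)  obj.x    obj.z    obj.vx   obj.vz 
     71  0.1606   +0.075  +0.064  +0.543  -0.191
    142  0.3213   +0.206  +0.018  +1.086  -0.383
    213  0.4819   +0.424  -0.059  +1.630  -0.574


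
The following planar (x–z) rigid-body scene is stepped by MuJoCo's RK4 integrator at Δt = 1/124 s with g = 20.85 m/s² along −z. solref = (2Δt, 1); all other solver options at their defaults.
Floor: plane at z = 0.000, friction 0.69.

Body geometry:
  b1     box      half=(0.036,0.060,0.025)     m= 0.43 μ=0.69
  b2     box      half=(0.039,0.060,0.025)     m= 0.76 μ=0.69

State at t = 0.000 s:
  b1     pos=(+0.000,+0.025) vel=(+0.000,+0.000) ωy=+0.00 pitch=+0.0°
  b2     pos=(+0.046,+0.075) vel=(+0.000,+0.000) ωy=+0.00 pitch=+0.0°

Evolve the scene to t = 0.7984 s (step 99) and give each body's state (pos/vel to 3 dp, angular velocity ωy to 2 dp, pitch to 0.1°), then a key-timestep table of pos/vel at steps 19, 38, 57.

State at t = 0.7984 s:
  b1     pos=(+0.000,+0.025) vel=(+0.000,+0.000) ωy=+0.00 pitch=+0.0°
  b2     pos=(+0.083,+0.039) vel=(+0.000,+0.000) ωy=+0.00 pitch=+90.0°

Key-timestep trajectory:
   step    t(s)  b1.x    b1.z    b1.vx   b1.vz   b2.x    b2.z    b2.vx   b2.vz 
     19  0.1532   +0.000  +0.025  +0.000  +0.000   +0.087  +0.038  +0.334  +0.172
     38  0.3065   +0.000  +0.025  +0.000  +0.000   +0.098  +0.045  -0.129  -0.026
     57  0.4597   +0.000  +0.025  +0.000  +0.000   +0.082  +0.039  +0.240  -0.113


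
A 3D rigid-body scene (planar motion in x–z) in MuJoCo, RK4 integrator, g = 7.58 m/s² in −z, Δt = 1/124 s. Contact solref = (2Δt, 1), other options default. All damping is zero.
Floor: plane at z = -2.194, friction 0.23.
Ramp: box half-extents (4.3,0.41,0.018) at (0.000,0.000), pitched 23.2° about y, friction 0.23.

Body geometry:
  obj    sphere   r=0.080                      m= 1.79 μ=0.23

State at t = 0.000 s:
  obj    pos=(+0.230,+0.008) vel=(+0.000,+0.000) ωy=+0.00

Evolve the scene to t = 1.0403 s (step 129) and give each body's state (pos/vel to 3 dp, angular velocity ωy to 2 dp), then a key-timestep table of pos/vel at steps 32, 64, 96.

State at t = 1.0403 s:
  obj    pos=(+1.291,-0.447) vel=(+2.040,-0.874) ωy=+27.73

Key-timestep trajectory:
   step    t(s)  obj.x    obj.z    obj.vx   obj.vz 
     32  0.2581   +0.295  -0.020  +0.506  -0.217
     64  0.5161   +0.491  -0.104  +1.012  -0.434
     96  0.7742   +0.818  -0.244  +1.518  -0.651


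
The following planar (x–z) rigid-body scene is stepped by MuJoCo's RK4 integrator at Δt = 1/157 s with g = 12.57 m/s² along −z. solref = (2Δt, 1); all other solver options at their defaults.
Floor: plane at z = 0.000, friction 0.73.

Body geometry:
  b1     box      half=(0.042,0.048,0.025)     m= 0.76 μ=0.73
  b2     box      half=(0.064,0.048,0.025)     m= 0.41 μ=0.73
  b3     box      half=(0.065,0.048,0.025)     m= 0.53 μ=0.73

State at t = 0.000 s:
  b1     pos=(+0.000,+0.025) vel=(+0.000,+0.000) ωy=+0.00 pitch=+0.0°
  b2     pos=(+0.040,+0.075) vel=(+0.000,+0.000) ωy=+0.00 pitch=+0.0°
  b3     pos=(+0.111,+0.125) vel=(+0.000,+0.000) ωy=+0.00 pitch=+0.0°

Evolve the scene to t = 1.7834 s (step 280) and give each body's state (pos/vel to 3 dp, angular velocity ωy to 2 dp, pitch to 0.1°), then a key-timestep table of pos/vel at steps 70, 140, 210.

State at t = 1.7834 s:
  b1     pos=(-0.001,+0.025) vel=(-0.001,+0.000) ωy=+0.00 pitch=+0.0°
  b2     pos=(+0.060,+0.066) vel=(+0.000,+0.000) ωy=-0.02 pitch=+52.8°
  b3     pos=(+0.147,+0.060) vel=(+0.000,+0.000) ωy=-0.01 pitch=+38.4°

Key-timestep trajectory:
   step    t(s)  b1.x    b1.z    b1.vx   b1.vz   b2.x    b2.z    b2.vx   b2.vz   b3.x    b3.z    b3.vx   b3.vz 
     70  0.4459   +0.000  +0.025  -0.001  +0.000   +0.061  +0.067  +0.000  +0.000   +0.146  +0.060  +0.000  +0.000
    140  0.8917   -0.001  +0.025  -0.001  +0.000   +0.060  +0.066  +0.000  +0.000   +0.146  +0.060  +0.000  +0.000
    210  1.3376   -0.001  +0.025  -0.001  +0.000   +0.060  +0.066  +0.000  +0.000   +0.147  +0.060  +0.000  +0.000


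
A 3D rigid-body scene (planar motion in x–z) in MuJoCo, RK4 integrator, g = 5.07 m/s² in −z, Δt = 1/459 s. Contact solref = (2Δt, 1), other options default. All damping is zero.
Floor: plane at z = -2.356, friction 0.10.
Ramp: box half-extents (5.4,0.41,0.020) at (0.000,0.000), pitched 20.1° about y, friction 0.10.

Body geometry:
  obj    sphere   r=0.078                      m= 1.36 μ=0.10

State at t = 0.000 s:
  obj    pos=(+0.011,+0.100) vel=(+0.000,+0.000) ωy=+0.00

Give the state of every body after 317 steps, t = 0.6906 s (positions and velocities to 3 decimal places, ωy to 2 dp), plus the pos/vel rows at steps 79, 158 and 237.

State at t = 0.6906 s:
  obj    pos=(+0.296,-0.004) vel=(+0.823,-0.305) ωy=+10.45

Key-timestep trajectory:
   step    t(s)  obj.x    obj.z    obj.vx   obj.vz 
     79  0.1721   +0.029  +0.094  +0.206  -0.079
    158  0.3442   +0.082  +0.074  +0.412  -0.149
    237  0.5163   +0.171  +0.042  +0.616  -0.226


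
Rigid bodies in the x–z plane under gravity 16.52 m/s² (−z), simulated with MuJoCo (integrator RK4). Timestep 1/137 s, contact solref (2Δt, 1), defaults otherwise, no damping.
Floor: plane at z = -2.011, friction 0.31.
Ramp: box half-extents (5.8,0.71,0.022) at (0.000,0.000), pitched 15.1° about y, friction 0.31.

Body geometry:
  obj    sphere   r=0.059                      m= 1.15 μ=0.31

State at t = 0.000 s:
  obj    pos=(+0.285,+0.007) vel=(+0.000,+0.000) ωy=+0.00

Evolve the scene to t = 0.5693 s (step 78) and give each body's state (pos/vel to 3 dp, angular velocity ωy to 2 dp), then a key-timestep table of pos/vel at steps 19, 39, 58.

State at t = 0.5693 s:
  obj    pos=(+0.766,-0.123) vel=(+1.690,-0.456) ωy=+29.65

Key-timestep trajectory:
   step    t(s)  obj.x    obj.z    obj.vx   obj.vz 
     19  0.1387   +0.314  -0.001  +0.412  -0.111
     39  0.2847   +0.405  -0.025  +0.845  -0.228
     58  0.4234   +0.551  -0.065  +1.256  -0.339


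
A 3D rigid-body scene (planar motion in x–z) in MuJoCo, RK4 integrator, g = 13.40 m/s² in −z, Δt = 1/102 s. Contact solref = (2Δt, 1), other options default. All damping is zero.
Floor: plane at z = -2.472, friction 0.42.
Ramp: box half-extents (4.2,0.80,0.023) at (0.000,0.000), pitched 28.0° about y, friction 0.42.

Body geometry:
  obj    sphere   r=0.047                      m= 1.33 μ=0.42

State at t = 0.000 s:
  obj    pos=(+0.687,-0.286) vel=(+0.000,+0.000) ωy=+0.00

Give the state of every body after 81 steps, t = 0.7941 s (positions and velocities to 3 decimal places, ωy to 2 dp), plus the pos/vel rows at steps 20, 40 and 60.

State at t = 0.7941 s:
  obj    pos=(+1.938,-0.951) vel=(+3.150,-1.675) ωy=+75.90

Key-timestep trajectory:
   step    t(s)  obj.x    obj.z    obj.vx   obj.vz 
     20  0.1961   +0.763  -0.327  +0.778  -0.414
     40  0.3922   +0.992  -0.448  +1.556  -0.827
     60  0.5882   +1.373  -0.651  +2.333  -1.241


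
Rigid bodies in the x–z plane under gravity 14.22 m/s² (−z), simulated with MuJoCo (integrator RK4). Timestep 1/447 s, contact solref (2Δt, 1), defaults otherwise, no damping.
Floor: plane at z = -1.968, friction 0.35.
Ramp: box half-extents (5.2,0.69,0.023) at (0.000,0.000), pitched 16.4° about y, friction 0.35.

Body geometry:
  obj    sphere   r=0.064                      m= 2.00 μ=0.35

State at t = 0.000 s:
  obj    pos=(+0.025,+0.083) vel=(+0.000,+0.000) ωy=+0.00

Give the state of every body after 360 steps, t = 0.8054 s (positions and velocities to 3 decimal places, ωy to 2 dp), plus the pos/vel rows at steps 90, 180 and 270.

State at t = 0.8054 s:
  obj    pos=(+0.917,-0.179) vel=(+2.216,-0.652) ωy=+36.08

Key-timestep trajectory:
   step    t(s)  obj.x    obj.z    obj.vx   obj.vz 
     90  0.2013   +0.081  +0.067  +0.554  -0.163
    180  0.4027   +0.248  +0.018  +1.108  -0.326
    270  0.6040   +0.527  -0.064  +1.662  -0.489


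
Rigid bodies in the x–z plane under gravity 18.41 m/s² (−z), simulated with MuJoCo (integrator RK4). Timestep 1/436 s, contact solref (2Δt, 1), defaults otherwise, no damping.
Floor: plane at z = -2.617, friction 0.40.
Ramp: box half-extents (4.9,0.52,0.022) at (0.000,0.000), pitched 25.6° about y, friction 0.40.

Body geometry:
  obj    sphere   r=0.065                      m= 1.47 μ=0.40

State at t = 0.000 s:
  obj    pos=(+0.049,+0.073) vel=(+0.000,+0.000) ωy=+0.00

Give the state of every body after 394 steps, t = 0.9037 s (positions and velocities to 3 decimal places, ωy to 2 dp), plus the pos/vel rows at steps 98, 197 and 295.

State at t = 0.9037 s:
  obj    pos=(+2.141,-0.929) vel=(+4.631,-2.219) ωy=+78.99

Key-timestep trajectory:
   step    t(s)  obj.x    obj.z    obj.vx   obj.vz 
     98  0.2248   +0.178  +0.011  +1.152  -0.552
    197  0.4518   +0.572  -0.178  +2.315  -1.109
    295  0.6766   +1.222  -0.489  +3.467  -1.661


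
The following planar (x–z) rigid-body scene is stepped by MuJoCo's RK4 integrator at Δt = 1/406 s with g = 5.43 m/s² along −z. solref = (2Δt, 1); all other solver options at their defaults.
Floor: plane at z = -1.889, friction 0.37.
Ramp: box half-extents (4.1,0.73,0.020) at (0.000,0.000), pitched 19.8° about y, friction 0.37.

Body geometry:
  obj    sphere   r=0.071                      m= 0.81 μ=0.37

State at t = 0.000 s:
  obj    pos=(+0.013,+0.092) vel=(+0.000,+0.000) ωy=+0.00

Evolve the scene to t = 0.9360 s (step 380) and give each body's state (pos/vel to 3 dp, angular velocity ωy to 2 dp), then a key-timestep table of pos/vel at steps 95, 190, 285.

State at t = 0.9360 s:
  obj    pos=(+0.554,-0.103) vel=(+1.157,-0.417) ωy=+17.32

Key-timestep trajectory:
   step    t(s)  obj.x    obj.z    obj.vx   obj.vz 
     95  0.2340   +0.047  +0.080  +0.289  -0.104
    190  0.4680   +0.148  +0.043  +0.579  -0.208
    285  0.7020   +0.318  -0.018  +0.868  -0.312


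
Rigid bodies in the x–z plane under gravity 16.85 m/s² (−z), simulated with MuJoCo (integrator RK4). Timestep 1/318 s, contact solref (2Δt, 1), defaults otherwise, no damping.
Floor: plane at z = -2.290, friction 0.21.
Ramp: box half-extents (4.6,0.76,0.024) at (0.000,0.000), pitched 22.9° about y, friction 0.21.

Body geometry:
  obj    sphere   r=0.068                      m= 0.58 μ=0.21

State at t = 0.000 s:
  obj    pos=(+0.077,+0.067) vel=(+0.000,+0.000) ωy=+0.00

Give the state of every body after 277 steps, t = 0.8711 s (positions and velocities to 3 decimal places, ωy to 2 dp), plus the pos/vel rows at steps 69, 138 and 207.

State at t = 0.8711 s:
  obj    pos=(+1.714,-0.624) vel=(+3.758,-1.588) ωy=+59.98

Key-timestep trajectory:
   step    t(s)  obj.x    obj.z    obj.vx   obj.vz 
     69  0.2170   +0.179  +0.024  +0.936  -0.396
    138  0.4340   +0.483  -0.104  +1.872  -0.791
    207  0.6509   +0.991  -0.319  +2.809  -1.186


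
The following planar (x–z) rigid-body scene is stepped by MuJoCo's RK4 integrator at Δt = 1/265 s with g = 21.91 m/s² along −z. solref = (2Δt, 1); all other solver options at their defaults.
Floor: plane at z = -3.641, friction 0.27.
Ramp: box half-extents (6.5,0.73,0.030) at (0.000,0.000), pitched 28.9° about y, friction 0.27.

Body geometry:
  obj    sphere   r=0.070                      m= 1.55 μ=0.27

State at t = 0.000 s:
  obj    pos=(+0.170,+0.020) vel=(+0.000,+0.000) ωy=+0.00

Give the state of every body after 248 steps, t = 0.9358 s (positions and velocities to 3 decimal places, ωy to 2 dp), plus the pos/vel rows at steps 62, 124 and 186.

State at t = 0.9358 s:
  obj    pos=(+3.070,-1.581) vel=(+6.197,-3.421) ωy=+101.10

Key-timestep trajectory:
   step    t(s)  obj.x    obj.z    obj.vx   obj.vz 
     62  0.2340   +0.351  -0.080  +1.549  -0.855
    124  0.4679   +0.895  -0.380  +3.099  -1.711
    186  0.7019   +1.801  -0.880  +4.648  -2.566


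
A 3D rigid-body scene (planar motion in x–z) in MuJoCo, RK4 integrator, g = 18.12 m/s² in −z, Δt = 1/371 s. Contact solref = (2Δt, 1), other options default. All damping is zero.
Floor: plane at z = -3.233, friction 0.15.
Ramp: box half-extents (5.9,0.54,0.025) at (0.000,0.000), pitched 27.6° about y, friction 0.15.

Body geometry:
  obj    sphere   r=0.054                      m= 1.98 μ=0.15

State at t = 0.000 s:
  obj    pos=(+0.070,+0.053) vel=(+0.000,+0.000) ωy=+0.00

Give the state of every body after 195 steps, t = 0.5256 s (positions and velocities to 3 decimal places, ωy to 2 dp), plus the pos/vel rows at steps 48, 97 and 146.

State at t = 0.5256 s:
  obj    pos=(+0.805,-0.331) vel=(+2.793,-1.460) ωy=+58.34

Key-timestep trajectory:
   step    t(s)  obj.x    obj.z    obj.vx   obj.vz 
     48  0.1294   +0.115  +0.029  +0.690  -0.359
     97  0.2615   +0.252  -0.043  +1.391  -0.726
    146  0.3935   +0.482  -0.163  +2.091  -1.093


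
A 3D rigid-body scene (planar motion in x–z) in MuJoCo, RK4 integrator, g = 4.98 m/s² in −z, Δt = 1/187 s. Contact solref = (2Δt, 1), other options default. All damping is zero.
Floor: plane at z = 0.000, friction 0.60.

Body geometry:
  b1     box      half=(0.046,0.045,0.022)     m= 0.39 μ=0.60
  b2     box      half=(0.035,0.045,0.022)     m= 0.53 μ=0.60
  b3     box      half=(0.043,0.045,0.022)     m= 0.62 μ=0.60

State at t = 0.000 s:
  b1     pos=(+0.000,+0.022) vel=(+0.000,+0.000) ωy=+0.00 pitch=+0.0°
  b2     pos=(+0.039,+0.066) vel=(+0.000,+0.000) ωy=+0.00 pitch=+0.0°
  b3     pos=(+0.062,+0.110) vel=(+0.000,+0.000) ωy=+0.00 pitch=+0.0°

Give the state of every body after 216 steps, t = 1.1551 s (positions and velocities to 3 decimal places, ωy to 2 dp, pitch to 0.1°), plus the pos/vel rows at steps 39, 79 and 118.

State at t = 1.1551 s:
  b1     pos=(+0.000,+0.022) vel=(+0.000,+0.000) ωy=+0.00 pitch=+0.0°
  b2     pos=(+0.075,+0.035) vel=(+0.000,+0.000) ωy=+0.00 pitch=+90.0°
  b3     pos=(+0.206,+0.022) vel=(+0.000,+0.000) ωy=+0.00 pitch=+180.0°

Key-timestep trajectory:
   step    t(s)  b1.x    b1.z    b1.vx   b1.vz   b2.x    b2.z    b2.vx   b2.vz   b3.x    b3.z    b3.vx   b3.vz 
     39  0.2086   +0.000  +0.022  +0.000  +0.000   +0.044  +0.067  +0.060  +0.006   +0.076  +0.105  +0.157  -0.085
     79  0.4225   +0.000  +0.022  +0.000  +0.000   +0.071  +0.042  +0.176  -0.451   +0.130  +0.045  +0.339  -0.032
    118  0.6310   +0.000  +0.022  +0.000  +0.000   +0.075  +0.035  +0.000  +0.000   +0.174  +0.046  +0.207  -0.068


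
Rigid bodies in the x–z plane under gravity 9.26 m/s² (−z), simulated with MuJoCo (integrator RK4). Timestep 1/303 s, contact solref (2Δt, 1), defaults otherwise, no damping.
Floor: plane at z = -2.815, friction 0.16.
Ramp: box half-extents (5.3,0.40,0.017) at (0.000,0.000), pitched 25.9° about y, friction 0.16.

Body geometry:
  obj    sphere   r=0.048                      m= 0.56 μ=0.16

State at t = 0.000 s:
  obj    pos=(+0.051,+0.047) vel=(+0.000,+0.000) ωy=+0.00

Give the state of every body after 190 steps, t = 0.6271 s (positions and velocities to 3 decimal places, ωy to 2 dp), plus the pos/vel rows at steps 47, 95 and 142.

State at t = 0.6271 s:
  obj    pos=(+0.562,-0.201) vel=(+1.630,-0.791) ωy=+37.73

Key-timestep trajectory:
   step    t(s)  obj.x    obj.z    obj.vx   obj.vz 
     47  0.1551   +0.082  +0.032  +0.403  -0.196
     95  0.3135   +0.179  -0.015  +0.815  -0.396
    142  0.4686   +0.337  -0.091  +1.218  -0.591


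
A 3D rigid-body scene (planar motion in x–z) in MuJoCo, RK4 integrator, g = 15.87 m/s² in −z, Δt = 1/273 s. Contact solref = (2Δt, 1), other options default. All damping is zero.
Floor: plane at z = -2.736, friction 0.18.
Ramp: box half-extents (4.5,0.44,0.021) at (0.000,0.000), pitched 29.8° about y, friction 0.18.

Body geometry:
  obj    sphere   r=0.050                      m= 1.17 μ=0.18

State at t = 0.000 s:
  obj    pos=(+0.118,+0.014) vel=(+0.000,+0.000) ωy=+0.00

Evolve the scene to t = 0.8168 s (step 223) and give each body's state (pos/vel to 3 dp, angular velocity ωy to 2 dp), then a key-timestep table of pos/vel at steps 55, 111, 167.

State at t = 0.8168 s:
  obj    pos=(+1.749,-0.920) vel=(+3.994,-2.287) ωy=+92.01

Key-timestep trajectory:
   step    t(s)  obj.x    obj.z    obj.vx   obj.vz 
     55  0.2015   +0.217  -0.043  +0.985  -0.564
    111  0.4066   +0.522  -0.217  +1.988  -1.139
    167  0.6117   +1.033  -0.510  +2.991  -1.713


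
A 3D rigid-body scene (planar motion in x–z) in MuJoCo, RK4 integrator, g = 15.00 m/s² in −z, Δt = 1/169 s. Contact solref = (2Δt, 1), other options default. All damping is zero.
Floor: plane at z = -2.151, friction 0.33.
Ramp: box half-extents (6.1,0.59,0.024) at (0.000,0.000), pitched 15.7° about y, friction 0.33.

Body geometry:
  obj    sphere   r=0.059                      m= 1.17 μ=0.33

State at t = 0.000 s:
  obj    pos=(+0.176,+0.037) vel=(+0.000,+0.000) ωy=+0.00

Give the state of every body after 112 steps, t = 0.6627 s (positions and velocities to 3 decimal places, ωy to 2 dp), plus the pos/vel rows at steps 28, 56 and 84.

State at t = 0.6627 s:
  obj    pos=(+0.789,-0.136) vel=(+1.850,-0.520) ωy=+32.56

Key-timestep trajectory:
   step    t(s)  obj.x    obj.z    obj.vx   obj.vz 
     28  0.1657   +0.214  +0.026  +0.463  -0.130
     56  0.3314   +0.329  -0.006  +0.925  -0.260
     84  0.4970   +0.521  -0.060  +1.387  -0.390


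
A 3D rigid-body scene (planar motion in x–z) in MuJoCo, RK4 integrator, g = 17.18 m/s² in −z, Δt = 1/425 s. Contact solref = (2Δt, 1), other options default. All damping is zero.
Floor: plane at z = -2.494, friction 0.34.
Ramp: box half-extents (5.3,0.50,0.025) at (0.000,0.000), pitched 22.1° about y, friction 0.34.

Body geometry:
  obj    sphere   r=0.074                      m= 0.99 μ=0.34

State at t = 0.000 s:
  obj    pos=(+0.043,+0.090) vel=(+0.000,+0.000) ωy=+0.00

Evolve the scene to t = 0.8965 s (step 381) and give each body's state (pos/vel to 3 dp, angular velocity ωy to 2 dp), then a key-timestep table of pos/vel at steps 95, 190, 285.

State at t = 0.8965 s:
  obj    pos=(+1.762,-0.609) vel=(+3.835,-1.557) ωy=+55.92

Key-timestep trajectory:
   step    t(s)  obj.x    obj.z    obj.vx   obj.vz 
     95  0.2235   +0.150  +0.046  +0.956  -0.388
    190  0.4471   +0.470  -0.084  +1.912  -0.777
    285  0.6706   +1.005  -0.301  +2.869  -1.165


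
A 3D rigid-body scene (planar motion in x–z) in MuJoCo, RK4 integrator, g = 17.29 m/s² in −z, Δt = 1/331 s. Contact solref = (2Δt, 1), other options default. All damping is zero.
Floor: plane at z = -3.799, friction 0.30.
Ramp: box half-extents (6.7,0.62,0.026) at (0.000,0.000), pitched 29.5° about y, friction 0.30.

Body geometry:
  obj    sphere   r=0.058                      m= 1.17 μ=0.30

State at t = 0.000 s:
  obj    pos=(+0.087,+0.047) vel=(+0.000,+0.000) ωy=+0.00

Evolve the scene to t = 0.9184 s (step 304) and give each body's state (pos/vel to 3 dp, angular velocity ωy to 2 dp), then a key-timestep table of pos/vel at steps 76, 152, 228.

State at t = 0.9184 s:
  obj    pos=(+2.320,-1.216) vel=(+4.861,-2.750) ωy=+96.29

Key-timestep trajectory:
   step    t(s)  obj.x    obj.z    obj.vx   obj.vz 
     76  0.2296   +0.227  -0.032  +1.215  -0.688
    152  0.4592   +0.645  -0.269  +2.431  -1.375
    228  0.6888   +1.343  -0.663  +3.646  -2.063


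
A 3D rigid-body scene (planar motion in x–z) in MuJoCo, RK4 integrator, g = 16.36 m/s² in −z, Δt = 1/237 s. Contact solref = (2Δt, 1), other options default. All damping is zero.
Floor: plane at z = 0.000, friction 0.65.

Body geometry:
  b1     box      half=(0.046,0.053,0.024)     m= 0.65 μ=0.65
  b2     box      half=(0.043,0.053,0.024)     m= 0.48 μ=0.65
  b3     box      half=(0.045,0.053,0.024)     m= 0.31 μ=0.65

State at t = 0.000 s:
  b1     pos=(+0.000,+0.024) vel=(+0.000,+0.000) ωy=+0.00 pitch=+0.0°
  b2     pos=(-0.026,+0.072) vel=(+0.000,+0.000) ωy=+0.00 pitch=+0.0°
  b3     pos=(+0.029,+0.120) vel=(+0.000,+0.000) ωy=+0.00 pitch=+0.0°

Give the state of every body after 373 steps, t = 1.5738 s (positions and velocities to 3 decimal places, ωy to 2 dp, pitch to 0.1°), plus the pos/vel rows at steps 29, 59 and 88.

State at t = 1.5738 s:
  b1     pos=(+0.000,+0.024) vel=(+0.000,+0.000) ωy=+0.00 pitch=+0.0°
  b2     pos=(-0.026,+0.072) vel=(+0.000,+0.000) ωy=+0.00 pitch=+0.0°
  b3     pos=(+0.172,+0.024) vel=(+0.000,+0.000) ωy=+0.00 pitch=+180.0°

Key-timestep trajectory:
   step    t(s)  b1.x    b1.z    b1.vx   b1.vz   b2.x    b2.z    b2.vx   b2.vz   b3.x    b3.z    b3.vx   b3.vz 
     29  0.1224   +0.000  +0.024  -0.002  -0.001   -0.026  +0.072  -0.001  +0.000   +0.048  +0.092  +0.391  -0.489
     59  0.2489   +0.000  +0.024  +0.000  +0.000   -0.026  +0.072  +0.000  +0.000   +0.113  +0.049  +0.309  +0.103
     88  0.3713   +0.000  +0.024  +0.000  +0.000   -0.026  +0.072  +0.000  +0.000   +0.150  +0.045  +0.408  -0.228


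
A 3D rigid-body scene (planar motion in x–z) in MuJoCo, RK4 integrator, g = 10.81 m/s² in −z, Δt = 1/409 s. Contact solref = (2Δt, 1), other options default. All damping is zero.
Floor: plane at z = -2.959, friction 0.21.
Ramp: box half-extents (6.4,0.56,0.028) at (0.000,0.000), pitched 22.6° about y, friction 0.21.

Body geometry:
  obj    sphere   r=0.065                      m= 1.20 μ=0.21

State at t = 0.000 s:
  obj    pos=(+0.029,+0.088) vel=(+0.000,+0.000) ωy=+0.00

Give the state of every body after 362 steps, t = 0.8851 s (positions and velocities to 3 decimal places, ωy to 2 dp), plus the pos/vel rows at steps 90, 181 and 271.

State at t = 0.8851 s:
  obj    pos=(+1.102,-0.358) vel=(+2.425,-1.009) ωy=+40.40

Key-timestep trajectory:
   step    t(s)  obj.x    obj.z    obj.vx   obj.vz 
     90  0.2200   +0.096  +0.061  +0.603  -0.251
    181  0.4425   +0.298  -0.023  +1.212  -0.505
    271  0.6626   +0.631  -0.162  +1.815  -0.756


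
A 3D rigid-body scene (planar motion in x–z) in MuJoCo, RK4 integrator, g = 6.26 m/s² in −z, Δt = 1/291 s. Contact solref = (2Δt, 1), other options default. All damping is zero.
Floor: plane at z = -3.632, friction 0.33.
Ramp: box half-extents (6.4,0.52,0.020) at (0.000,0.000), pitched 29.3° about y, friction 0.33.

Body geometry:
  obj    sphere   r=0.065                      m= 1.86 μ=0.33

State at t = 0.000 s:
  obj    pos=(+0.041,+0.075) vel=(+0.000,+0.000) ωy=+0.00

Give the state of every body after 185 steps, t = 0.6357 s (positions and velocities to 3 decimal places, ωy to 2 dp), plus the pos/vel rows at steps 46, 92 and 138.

State at t = 0.6357 s:
  obj    pos=(+0.427,-0.142) vel=(+1.213,-0.681) ωy=+21.40

Key-timestep trajectory:
   step    t(s)  obj.x    obj.z    obj.vx   obj.vz 
     46  0.1581   +0.065  +0.061  +0.302  -0.169
     92  0.3162   +0.136  +0.021  +0.603  -0.339
    138  0.4742   +0.255  -0.046  +0.905  -0.508


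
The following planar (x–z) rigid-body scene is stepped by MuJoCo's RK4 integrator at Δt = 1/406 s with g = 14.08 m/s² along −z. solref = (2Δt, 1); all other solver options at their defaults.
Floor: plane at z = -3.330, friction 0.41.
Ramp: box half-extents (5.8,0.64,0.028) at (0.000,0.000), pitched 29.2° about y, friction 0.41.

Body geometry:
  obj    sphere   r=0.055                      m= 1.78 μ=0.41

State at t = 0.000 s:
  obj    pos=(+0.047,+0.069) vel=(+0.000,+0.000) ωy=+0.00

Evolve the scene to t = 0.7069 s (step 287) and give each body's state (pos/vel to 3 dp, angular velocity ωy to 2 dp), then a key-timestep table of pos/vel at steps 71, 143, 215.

State at t = 0.7069 s:
  obj    pos=(+1.117,-0.529) vel=(+3.028,-1.692) ωy=+63.05

Key-timestep trajectory:
   step    t(s)  obj.x    obj.z    obj.vx   obj.vz 
     71  0.1749   +0.112  +0.032  +0.749  -0.419
    143  0.3522   +0.313  -0.080  +1.509  -0.843
    215  0.5296   +0.648  -0.267  +2.268  -1.268


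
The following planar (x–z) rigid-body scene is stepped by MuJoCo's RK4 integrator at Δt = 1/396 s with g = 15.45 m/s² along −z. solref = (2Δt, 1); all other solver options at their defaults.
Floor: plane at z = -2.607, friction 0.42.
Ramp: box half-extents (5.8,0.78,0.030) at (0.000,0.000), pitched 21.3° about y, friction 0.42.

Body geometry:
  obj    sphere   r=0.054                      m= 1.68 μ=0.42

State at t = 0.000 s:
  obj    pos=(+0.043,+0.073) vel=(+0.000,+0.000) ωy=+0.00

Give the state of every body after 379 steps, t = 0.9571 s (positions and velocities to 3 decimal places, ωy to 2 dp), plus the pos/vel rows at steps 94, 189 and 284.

State at t = 0.9571 s:
  obj    pos=(+1.754,-0.594) vel=(+3.575,-1.394) ωy=+71.04

Key-timestep trajectory:
   step    t(s)  obj.x    obj.z    obj.vx   obj.vz 
     94  0.2374   +0.148  +0.032  +0.887  -0.346
    189  0.4773   +0.469  -0.093  +1.783  -0.695
    284  0.7172   +1.004  -0.301  +2.679  -1.044


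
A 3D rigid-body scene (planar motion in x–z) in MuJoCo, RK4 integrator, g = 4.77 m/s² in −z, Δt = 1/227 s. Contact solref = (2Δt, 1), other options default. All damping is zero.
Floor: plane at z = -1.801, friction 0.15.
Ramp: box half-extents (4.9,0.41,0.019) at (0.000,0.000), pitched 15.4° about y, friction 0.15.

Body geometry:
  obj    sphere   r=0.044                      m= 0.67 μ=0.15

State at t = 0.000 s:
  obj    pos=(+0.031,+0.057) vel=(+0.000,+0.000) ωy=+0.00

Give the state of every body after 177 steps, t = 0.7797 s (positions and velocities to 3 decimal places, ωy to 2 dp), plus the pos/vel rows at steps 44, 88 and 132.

State at t = 0.7797 s:
  obj    pos=(+0.296,-0.016) vel=(+0.680,-0.187) ωy=+16.03

Key-timestep trajectory:
   step    t(s)  obj.x    obj.z    obj.vx   obj.vz 
     44  0.1938   +0.047  +0.052  +0.169  -0.047
     88  0.3877   +0.097  +0.039  +0.338  -0.093
    132  0.5815   +0.178  +0.016  +0.507  -0.140


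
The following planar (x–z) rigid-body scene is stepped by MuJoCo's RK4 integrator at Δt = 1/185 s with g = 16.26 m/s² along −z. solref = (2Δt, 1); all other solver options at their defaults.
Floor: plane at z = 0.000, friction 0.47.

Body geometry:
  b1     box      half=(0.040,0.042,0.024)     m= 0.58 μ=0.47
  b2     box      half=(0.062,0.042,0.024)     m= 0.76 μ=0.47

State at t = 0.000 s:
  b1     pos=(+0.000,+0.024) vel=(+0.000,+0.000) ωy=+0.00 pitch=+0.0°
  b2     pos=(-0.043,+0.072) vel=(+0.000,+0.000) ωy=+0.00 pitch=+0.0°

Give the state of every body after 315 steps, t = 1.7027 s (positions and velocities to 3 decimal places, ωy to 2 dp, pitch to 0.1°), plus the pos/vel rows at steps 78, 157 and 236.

State at t = 1.7027 s:
  b1     pos=(+0.002,+0.024) vel=(+0.001,+0.000) ωy=+0.00 pitch=+0.0°
  b2     pos=(-0.061,+0.060) vel=(+0.000,-0.001) ωy=+0.02 pitch=-42.9°

Key-timestep trajectory:
   step    t(s)  b1.x    b1.z    b1.vx   b1.vz   b2.x    b2.z    b2.vx   b2.vz 
     78  0.4216   +0.001  +0.024  +0.001  +0.001   -0.061  +0.060  +0.025  +0.019
    157  0.8486   +0.001  +0.024  +0.001  +0.000   -0.061  +0.060  +0.000  -0.001
    236  1.2757   +0.001  +0.024  +0.001  +0.000   -0.061  +0.060  +0.000  -0.001


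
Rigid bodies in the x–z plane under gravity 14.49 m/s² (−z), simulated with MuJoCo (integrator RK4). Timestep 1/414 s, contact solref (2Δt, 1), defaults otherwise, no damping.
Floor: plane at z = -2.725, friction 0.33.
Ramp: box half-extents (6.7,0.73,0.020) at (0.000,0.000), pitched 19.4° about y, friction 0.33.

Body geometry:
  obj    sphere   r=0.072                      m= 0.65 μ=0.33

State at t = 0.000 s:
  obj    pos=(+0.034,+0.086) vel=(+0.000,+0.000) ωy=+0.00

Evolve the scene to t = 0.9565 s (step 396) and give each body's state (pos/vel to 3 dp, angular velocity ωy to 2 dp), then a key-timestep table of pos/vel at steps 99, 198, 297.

State at t = 0.9565 s:
  obj    pos=(+1.517,-0.437) vel=(+3.102,-1.092) ωy=+45.67

Key-timestep trajectory:
   step    t(s)  obj.x    obj.z    obj.vx   obj.vz 
     99  0.2391   +0.127  +0.053  +0.776  -0.273
    198  0.4783   +0.405  -0.045  +1.551  -0.546
    297  0.7174   +0.868  -0.208  +2.326  -0.819


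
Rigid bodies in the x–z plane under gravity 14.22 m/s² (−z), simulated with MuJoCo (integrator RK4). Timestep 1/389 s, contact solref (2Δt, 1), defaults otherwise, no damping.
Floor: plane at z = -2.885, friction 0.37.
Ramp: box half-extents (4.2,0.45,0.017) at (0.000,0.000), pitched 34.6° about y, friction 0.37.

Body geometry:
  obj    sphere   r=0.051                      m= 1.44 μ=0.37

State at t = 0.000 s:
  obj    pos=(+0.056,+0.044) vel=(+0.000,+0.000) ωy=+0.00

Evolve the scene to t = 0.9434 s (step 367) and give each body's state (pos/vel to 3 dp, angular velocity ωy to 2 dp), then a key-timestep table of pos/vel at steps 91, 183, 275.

State at t = 0.9434 s:
  obj    pos=(+2.169,-1.414) vel=(+4.479,-3.090) ωy=+106.69

Key-timestep trajectory:
   step    t(s)  obj.x    obj.z    obj.vx   obj.vz 
     91  0.2339   +0.186  -0.046  +1.111  -0.766
    183  0.4704   +0.581  -0.318  +2.234  -1.541
    275  0.7069   +1.242  -0.774  +3.356  -2.315


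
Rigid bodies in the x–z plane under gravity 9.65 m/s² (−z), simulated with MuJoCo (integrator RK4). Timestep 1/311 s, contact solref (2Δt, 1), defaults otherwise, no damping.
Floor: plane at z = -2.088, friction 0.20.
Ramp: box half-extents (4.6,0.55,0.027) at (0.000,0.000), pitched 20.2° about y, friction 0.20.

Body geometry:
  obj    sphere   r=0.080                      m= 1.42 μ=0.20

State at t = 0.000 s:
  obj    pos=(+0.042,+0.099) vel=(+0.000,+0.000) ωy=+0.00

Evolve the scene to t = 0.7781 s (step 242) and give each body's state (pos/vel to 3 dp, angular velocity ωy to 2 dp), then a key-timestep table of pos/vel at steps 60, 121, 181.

State at t = 0.7781 s:
  obj    pos=(+0.718,-0.150) vel=(+1.738,-0.640) ωy=+23.15

Key-timestep trajectory:
   step    t(s)  obj.x    obj.z    obj.vx   obj.vz 
     60  0.1929   +0.084  +0.083  +0.431  -0.159
    121  0.3891   +0.211  +0.036  +0.869  -0.320
    181  0.5820   +0.420  -0.041  +1.300  -0.478


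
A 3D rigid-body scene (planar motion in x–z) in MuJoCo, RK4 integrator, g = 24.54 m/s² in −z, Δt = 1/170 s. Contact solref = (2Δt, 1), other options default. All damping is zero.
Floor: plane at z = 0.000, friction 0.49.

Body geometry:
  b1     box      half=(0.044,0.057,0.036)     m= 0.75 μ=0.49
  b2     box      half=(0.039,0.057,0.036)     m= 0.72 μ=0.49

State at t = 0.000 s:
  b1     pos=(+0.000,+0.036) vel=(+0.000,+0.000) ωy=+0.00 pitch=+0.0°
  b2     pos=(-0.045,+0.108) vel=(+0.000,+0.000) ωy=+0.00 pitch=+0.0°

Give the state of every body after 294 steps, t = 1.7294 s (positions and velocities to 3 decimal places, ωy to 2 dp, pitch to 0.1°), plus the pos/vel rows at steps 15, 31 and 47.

State at t = 1.7294 s:
  b1     pos=(+0.000,+0.036) vel=(+0.000,+0.000) ωy=+0.00 pitch=+0.0°
  b2     pos=(-0.091,+0.039) vel=(+0.000,+0.000) ωy=+0.00 pitch=-90.0°

Key-timestep trajectory:
   step    t(s)  b1.x    b1.z    b1.vx   b1.vz   b2.x    b2.z    b2.vx   b2.vz 
     15  0.0882   +0.000  +0.036  +0.000  +0.000   -0.047  +0.108  -0.055  -0.003
     31  0.1824   +0.000  +0.036  +0.001  +0.000   -0.062  +0.103  -0.325  -0.183
     47  0.2765   +0.000  +0.036  +0.000  +0.000   -0.094  +0.033  +0.133  +0.154


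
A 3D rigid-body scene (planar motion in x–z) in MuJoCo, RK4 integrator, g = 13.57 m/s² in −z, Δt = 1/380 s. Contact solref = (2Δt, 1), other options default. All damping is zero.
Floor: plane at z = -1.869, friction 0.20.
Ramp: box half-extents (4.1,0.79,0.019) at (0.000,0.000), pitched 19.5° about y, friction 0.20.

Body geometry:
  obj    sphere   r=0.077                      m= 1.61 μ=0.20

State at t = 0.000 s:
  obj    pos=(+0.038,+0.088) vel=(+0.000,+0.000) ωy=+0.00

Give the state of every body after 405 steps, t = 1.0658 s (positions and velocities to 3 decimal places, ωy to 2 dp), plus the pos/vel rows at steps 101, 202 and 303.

State at t = 1.0658 s:
  obj    pos=(+1.770,-0.525) vel=(+3.251,-1.151) ωy=+44.78

Key-timestep trajectory:
   step    t(s)  obj.x    obj.z    obj.vx   obj.vz 
    101  0.2658   +0.146  +0.050  +0.811  -0.287
    202  0.5316   +0.469  -0.064  +1.621  -0.574
    303  0.7974   +1.008  -0.255  +2.432  -0.861


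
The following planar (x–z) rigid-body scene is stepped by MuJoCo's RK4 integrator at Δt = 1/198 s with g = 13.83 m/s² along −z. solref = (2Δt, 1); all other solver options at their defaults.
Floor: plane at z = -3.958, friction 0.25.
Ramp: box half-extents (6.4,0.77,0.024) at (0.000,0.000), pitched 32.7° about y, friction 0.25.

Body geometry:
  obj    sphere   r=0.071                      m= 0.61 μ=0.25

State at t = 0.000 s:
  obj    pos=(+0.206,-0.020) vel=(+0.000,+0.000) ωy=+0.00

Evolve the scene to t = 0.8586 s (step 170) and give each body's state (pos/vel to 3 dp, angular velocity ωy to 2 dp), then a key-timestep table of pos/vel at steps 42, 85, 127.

State at t = 0.8586 s:
  obj    pos=(+1.862,-1.082) vel=(+3.856,-2.476) ωy=+64.52

Key-timestep trajectory:
   step    t(s)  obj.x    obj.z    obj.vx   obj.vz 
     42  0.2121   +0.307  -0.084  +0.953  -0.612
     85  0.4293   +0.620  -0.285  +1.928  -1.238
    127  0.6414   +1.130  -0.613  +2.881  -1.850


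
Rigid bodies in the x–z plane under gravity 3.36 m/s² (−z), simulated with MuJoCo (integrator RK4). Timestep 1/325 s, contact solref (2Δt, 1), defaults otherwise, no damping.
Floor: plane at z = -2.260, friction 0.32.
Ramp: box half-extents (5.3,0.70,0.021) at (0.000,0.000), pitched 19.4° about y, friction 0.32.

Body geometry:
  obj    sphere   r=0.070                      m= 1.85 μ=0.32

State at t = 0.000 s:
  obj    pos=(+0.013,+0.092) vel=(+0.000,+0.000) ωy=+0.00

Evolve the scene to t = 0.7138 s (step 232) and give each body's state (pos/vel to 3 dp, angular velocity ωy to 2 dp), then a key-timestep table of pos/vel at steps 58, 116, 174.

State at t = 0.7138 s:
  obj    pos=(+0.205,+0.024) vel=(+0.537,-0.189) ωy=+8.13

Key-timestep trajectory:
   step    t(s)  obj.x    obj.z    obj.vx   obj.vz 
     58  0.1785   +0.025  +0.088  +0.134  -0.047
    116  0.3569   +0.061  +0.075  +0.268  -0.095
    174  0.5354   +0.121  +0.054  +0.403  -0.142


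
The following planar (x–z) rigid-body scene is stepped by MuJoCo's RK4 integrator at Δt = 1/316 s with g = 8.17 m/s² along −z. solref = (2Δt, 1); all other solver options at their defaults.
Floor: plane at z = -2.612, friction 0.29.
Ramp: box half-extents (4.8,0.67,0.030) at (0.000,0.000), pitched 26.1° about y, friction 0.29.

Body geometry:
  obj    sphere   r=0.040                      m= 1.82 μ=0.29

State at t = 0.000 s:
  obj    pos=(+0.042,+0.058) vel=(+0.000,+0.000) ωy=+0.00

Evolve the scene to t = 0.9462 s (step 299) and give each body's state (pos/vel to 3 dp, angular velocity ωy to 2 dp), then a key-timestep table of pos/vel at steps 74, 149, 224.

State at t = 0.9462 s:
  obj    pos=(+1.074,-0.448) vel=(+2.182,-1.069) ωy=+60.72

Key-timestep trajectory:
   step    t(s)  obj.x    obj.z    obj.vx   obj.vz 
     74  0.2342   +0.105  +0.026  +0.540  -0.265
    149  0.4715   +0.298  -0.068  +1.087  -0.533
    224  0.7089   +0.621  -0.226  +1.634  -0.801


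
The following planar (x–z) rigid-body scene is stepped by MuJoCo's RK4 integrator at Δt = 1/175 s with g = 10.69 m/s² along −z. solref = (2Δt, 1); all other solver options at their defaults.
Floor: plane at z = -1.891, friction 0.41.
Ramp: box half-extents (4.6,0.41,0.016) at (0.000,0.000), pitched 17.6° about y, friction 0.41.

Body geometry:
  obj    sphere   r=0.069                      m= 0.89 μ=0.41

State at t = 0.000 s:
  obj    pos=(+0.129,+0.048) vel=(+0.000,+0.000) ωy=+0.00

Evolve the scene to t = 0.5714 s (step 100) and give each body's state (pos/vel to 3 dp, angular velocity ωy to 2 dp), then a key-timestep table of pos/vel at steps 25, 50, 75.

State at t = 0.5714 s:
  obj    pos=(+0.488,-0.066) vel=(+1.258,-0.399) ωy=+19.11

Key-timestep trajectory:
   step    t(s)  obj.x    obj.z    obj.vx   obj.vz 
     25  0.1429   +0.152  +0.041  +0.315  -0.100
     50  0.2857   +0.219  +0.020  +0.629  -0.199
     75  0.4286   +0.331  -0.016  +0.943  -0.299
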